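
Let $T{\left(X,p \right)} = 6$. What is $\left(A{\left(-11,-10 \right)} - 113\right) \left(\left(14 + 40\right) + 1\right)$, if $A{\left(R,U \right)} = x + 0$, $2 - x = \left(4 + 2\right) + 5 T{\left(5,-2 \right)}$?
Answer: $-8085$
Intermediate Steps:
$x = -34$ ($x = 2 - \left(\left(4 + 2\right) + 5 \cdot 6\right) = 2 - \left(6 + 30\right) = 2 - 36 = -34$)
$A{\left(R,U \right)} = -34$ ($A{\left(R,U \right)} = -34 + 0 = -34$)
$\left(A{\left(-11,-10 \right)} - 113\right) \left(\left(14 + 40\right) + 1\right) = \left(-34 - 113\right) \left(\left(14 + 40\right) + 1\right) = - 147 \left(54 + 1\right) = \left(-147\right) 55 = -8085$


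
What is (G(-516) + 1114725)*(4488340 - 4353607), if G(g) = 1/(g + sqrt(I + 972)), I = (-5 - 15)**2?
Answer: 9945748092466368/66221 - 943131*sqrt(7)/132442 ≈ 1.5019e+11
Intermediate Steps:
I = 400 (I = (-20)**2 = 400)
G(g) = 1/(g + 14*sqrt(7)) (G(g) = 1/(g + sqrt(400 + 972)) = 1/(g + sqrt(1372)) = 1/(g + 14*sqrt(7)))
(G(-516) + 1114725)*(4488340 - 4353607) = (1/(-516 + 14*sqrt(7)) + 1114725)*(4488340 - 4353607) = (1114725 + 1/(-516 + 14*sqrt(7)))*134733 = 150190243425 + 134733/(-516 + 14*sqrt(7))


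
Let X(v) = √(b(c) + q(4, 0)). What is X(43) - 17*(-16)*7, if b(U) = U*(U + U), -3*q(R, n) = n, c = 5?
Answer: 1904 + 5*√2 ≈ 1911.1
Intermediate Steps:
q(R, n) = -n/3
b(U) = 2*U² (b(U) = U*(2*U) = 2*U²)
X(v) = 5*√2 (X(v) = √(2*5² - ⅓*0) = √(2*25 + 0) = √(50 + 0) = √50 = 5*√2)
X(43) - 17*(-16)*7 = 5*√2 - 17*(-16)*7 = 5*√2 + 272*7 = 5*√2 + 1904 = 1904 + 5*√2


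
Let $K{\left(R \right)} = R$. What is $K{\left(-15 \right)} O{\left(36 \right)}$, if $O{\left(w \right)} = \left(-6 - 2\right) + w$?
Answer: $-420$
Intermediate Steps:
$O{\left(w \right)} = -8 + w$
$K{\left(-15 \right)} O{\left(36 \right)} = - 15 \left(-8 + 36\right) = \left(-15\right) 28 = -420$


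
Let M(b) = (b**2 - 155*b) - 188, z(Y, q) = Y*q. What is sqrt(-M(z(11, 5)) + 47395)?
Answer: sqrt(53083) ≈ 230.40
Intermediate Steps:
M(b) = -188 + b**2 - 155*b
sqrt(-M(z(11, 5)) + 47395) = sqrt(-(-188 + (11*5)**2 - 1705*5) + 47395) = sqrt(-(-188 + 55**2 - 155*55) + 47395) = sqrt(-(-188 + 3025 - 8525) + 47395) = sqrt(-1*(-5688) + 47395) = sqrt(5688 + 47395) = sqrt(53083)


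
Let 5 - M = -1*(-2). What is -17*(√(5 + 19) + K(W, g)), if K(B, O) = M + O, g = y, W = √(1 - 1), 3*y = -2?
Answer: -119/3 - 34*√6 ≈ -122.95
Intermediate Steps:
y = -⅔ (y = (⅓)*(-2) = -⅔ ≈ -0.66667)
W = 0 (W = √0 = 0)
g = -⅔ ≈ -0.66667
M = 3 (M = 5 - (-1)*(-2) = 5 - 1*2 = 5 - 2 = 3)
K(B, O) = 3 + O
-17*(√(5 + 19) + K(W, g)) = -17*(√(5 + 19) + (3 - ⅔)) = -17*(√24 + 7/3) = -17*(2*√6 + 7/3) = -17*(7/3 + 2*√6) = -119/3 - 34*√6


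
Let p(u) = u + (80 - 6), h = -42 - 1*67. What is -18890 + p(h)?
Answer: -18925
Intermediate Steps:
h = -109 (h = -42 - 67 = -109)
p(u) = 74 + u (p(u) = u + 74 = 74 + u)
-18890 + p(h) = -18890 + (74 - 109) = -18890 - 35 = -18925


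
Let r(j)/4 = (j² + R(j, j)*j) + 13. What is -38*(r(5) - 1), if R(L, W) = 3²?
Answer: -12578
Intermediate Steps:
R(L, W) = 9
r(j) = 52 + 4*j² + 36*j (r(j) = 4*((j² + 9*j) + 13) = 4*(13 + j² + 9*j) = 52 + 4*j² + 36*j)
-38*(r(5) - 1) = -38*((52 + 4*5² + 36*5) - 1) = -38*((52 + 4*25 + 180) - 1) = -38*((52 + 100 + 180) - 1) = -38*(332 - 1) = -38*331 = -12578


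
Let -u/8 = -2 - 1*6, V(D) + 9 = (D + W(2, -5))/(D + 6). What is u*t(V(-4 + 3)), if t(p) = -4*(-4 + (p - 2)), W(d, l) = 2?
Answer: 18944/5 ≈ 3788.8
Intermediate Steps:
V(D) = -9 + (2 + D)/(6 + D) (V(D) = -9 + (D + 2)/(D + 6) = -9 + (2 + D)/(6 + D))
u = 64 (u = -8*(-2 - 1*6) = -8*(-2 - 6) = -8*(-8) = 64)
t(p) = 24 - 4*p (t(p) = -4*(-4 + (-2 + p)) = -4*(-6 + p) = 24 - 4*p)
u*t(V(-4 + 3)) = 64*(24 - 16*(-13 - 2*(-4 + 3))/(6 + (-4 + 3))) = 64*(24 - 16*(-13 - 2*(-1))/(6 - 1)) = 64*(24 - 16*(-13 + 2)/5) = 64*(24 - 16*(-11)/5) = 64*(24 - 4*(-44/5)) = 64*(24 + 176/5) = 64*(296/5) = 18944/5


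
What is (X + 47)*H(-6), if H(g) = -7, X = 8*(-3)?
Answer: -161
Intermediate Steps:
X = -24
(X + 47)*H(-6) = (-24 + 47)*(-7) = 23*(-7) = -161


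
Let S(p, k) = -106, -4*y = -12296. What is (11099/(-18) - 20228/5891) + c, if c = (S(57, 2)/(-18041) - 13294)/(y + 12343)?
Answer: -2034726943230265/3277023058854 ≈ -620.91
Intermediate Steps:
y = 3074 (y = -¼*(-12296) = 3074)
c = -239836948/278138097 (c = (-106/(-18041) - 13294)/(3074 + 12343) = (-106*(-1/18041) - 13294)/15417 = (106/18041 - 13294)*(1/15417) = -239836948/18041*1/15417 = -239836948/278138097 ≈ -0.86229)
(11099/(-18) - 20228/5891) + c = (11099/(-18) - 20228/5891) - 239836948/278138097 = (11099*(-1/18) - 20228*1/5891) - 239836948/278138097 = (-11099/18 - 20228/5891) - 239836948/278138097 = -65748313/106038 - 239836948/278138097 = -2034726943230265/3277023058854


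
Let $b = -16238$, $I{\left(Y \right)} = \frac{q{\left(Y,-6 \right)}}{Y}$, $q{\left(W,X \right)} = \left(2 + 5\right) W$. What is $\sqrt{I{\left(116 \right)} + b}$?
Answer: $i \sqrt{16231} \approx 127.4 i$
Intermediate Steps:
$q{\left(W,X \right)} = 7 W$
$I{\left(Y \right)} = 7$ ($I{\left(Y \right)} = \frac{7 Y}{Y} = 7$)
$\sqrt{I{\left(116 \right)} + b} = \sqrt{7 - 16238} = \sqrt{-16231} = i \sqrt{16231}$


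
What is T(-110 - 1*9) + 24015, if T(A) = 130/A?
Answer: 2857655/119 ≈ 24014.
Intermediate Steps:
T(-110 - 1*9) + 24015 = 130/(-110 - 1*9) + 24015 = 130/(-110 - 9) + 24015 = 130/(-119) + 24015 = 130*(-1/119) + 24015 = -130/119 + 24015 = 2857655/119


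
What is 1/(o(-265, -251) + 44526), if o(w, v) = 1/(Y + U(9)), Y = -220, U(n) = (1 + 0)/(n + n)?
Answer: 3959/176278416 ≈ 2.2459e-5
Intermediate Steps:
U(n) = 1/(2*n)
o(w, v) = -18/3959 (o(w, v) = 1/(-220 + (½)/9) = 1/(-220 + (½)*(⅑)) = 1/(-220 + 1/18) = 1/(-3959/18) = -18/3959)
1/(o(-265, -251) + 44526) = 1/(-18/3959 + 44526) = 1/(176278416/3959) = 3959/176278416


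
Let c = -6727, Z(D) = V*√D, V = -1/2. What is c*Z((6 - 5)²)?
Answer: 6727/2 ≈ 3363.5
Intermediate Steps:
V = -½ (V = -1*½ = -½ ≈ -0.50000)
Z(D) = -√D/2
c*Z((6 - 5)²) = -(-6727)*√((6 - 5)²)/2 = -(-6727)*√(1²)/2 = -(-6727)*√1/2 = -(-6727)/2 = -6727*(-½) = 6727/2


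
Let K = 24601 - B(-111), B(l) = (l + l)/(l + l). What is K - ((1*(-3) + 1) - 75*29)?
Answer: 26777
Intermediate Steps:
B(l) = 1 (B(l) = (2*l)/((2*l)) = (2*l)*(1/(2*l)) = 1)
K = 24600 (K = 24601 - 1*1 = 24601 - 1 = 24600)
K - ((1*(-3) + 1) - 75*29) = 24600 - ((1*(-3) + 1) - 75*29) = 24600 - ((-3 + 1) - 2175) = 24600 - (-2 - 2175) = 24600 - 1*(-2177) = 24600 + 2177 = 26777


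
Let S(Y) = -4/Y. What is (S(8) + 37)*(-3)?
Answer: -219/2 ≈ -109.50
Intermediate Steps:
(S(8) + 37)*(-3) = (-4/8 + 37)*(-3) = (-4*⅛ + 37)*(-3) = (-½ + 37)*(-3) = (73/2)*(-3) = -219/2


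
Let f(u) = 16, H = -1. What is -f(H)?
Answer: -16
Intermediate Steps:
-f(H) = -1*16 = -16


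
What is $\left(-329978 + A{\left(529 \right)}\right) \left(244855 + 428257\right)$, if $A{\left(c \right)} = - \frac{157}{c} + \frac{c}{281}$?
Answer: $- \frac{33016590545021776}{148649} \approx -2.2211 \cdot 10^{11}$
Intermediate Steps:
$A{\left(c \right)} = - \frac{157}{c} + \frac{c}{281}$ ($A{\left(c \right)} = - \frac{157}{c} + c \frac{1}{281} = - \frac{157}{c} + \frac{c}{281}$)
$\left(-329978 + A{\left(529 \right)}\right) \left(244855 + 428257\right) = \left(-329978 + \left(- \frac{157}{529} + \frac{1}{281} \cdot 529\right)\right) \left(244855 + 428257\right) = \left(-329978 + \left(\left(-157\right) \frac{1}{529} + \frac{529}{281}\right)\right) 673112 = \left(-329978 + \left(- \frac{157}{529} + \frac{529}{281}\right)\right) 673112 = \left(-329978 + \frac{235724}{148649}\right) 673112 = \left(- \frac{49050663998}{148649}\right) 673112 = - \frac{33016590545021776}{148649}$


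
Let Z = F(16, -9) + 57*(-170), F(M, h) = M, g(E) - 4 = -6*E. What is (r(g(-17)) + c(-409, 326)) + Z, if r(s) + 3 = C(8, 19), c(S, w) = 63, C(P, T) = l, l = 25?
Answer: -9589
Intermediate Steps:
C(P, T) = 25
g(E) = 4 - 6*E
r(s) = 22 (r(s) = -3 + 25 = 22)
Z = -9674 (Z = 16 + 57*(-170) = 16 - 9690 = -9674)
(r(g(-17)) + c(-409, 326)) + Z = (22 + 63) - 9674 = 85 - 9674 = -9589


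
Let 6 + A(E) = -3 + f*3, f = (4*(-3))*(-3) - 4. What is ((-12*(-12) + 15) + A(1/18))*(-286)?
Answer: -70356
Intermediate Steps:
f = 32 (f = -12*(-3) - 4 = 36 - 4 = 32)
A(E) = 87 (A(E) = -6 + (-3 + 32*3) = -6 + (-3 + 96) = -6 + 93 = 87)
((-12*(-12) + 15) + A(1/18))*(-286) = ((-12*(-12) + 15) + 87)*(-286) = ((144 + 15) + 87)*(-286) = (159 + 87)*(-286) = 246*(-286) = -70356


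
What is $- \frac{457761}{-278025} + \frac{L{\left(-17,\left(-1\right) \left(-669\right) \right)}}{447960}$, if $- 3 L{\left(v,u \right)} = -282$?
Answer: $\frac{6836158397}{4151469300} \approx 1.6467$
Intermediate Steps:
$L{\left(v,u \right)} = 94$ ($L{\left(v,u \right)} = \left(- \frac{1}{3}\right) \left(-282\right) = 94$)
$- \frac{457761}{-278025} + \frac{L{\left(-17,\left(-1\right) \left(-669\right) \right)}}{447960} = - \frac{457761}{-278025} + \frac{94}{447960} = \left(-457761\right) \left(- \frac{1}{278025}\right) + 94 \cdot \frac{1}{447960} = \frac{152587}{92675} + \frac{47}{223980} = \frac{6836158397}{4151469300}$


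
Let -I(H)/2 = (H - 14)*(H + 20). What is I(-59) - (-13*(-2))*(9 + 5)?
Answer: -6058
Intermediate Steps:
I(H) = -2*(-14 + H)*(20 + H) (I(H) = -2*(H - 14)*(H + 20) = -2*(-14 + H)*(20 + H))
I(-59) - (-13*(-2))*(9 + 5) = (560 - 12*(-59) - 2*(-59)**2) - (-13*(-2))*(9 + 5) = (560 + 708 - 2*3481) - 26*14 = (560 + 708 - 6962) - 1*364 = -5694 - 364 = -6058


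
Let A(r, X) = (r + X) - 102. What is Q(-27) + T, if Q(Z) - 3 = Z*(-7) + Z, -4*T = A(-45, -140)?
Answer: 947/4 ≈ 236.75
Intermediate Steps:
A(r, X) = -102 + X + r (A(r, X) = (X + r) - 102 = -102 + X + r)
T = 287/4 (T = -(-102 - 140 - 45)/4 = -1/4*(-287) = 287/4 ≈ 71.750)
Q(Z) = 3 - 6*Z (Q(Z) = 3 + (Z*(-7) + Z) = 3 + (-7*Z + Z) = 3 - 6*Z)
Q(-27) + T = (3 - 6*(-27)) + 287/4 = (3 + 162) + 287/4 = 165 + 287/4 = 947/4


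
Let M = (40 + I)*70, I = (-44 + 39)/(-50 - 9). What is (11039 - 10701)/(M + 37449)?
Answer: 19942/2375041 ≈ 0.0083965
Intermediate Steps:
I = 5/59 (I = -5/(-59) = -5*(-1/59) = 5/59 ≈ 0.084746)
M = 165550/59 (M = (40 + 5/59)*70 = (2365/59)*70 = 165550/59 ≈ 2805.9)
(11039 - 10701)/(M + 37449) = (11039 - 10701)/(165550/59 + 37449) = 338/(2375041/59) = 338*(59/2375041) = 19942/2375041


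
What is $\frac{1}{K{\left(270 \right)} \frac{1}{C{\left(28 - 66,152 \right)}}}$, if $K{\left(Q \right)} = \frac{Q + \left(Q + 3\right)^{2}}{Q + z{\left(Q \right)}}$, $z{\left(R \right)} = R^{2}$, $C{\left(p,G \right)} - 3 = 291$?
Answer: $\frac{2390220}{8311} \approx 287.6$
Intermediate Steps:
$C{\left(p,G \right)} = 294$ ($C{\left(p,G \right)} = 3 + 291 = 294$)
$K{\left(Q \right)} = \frac{Q + \left(3 + Q\right)^{2}}{Q + Q^{2}}$ ($K{\left(Q \right)} = \frac{Q + \left(Q + 3\right)^{2}}{Q + Q^{2}} = \frac{Q + \left(3 + Q\right)^{2}}{Q + Q^{2}}$)
$\frac{1}{K{\left(270 \right)} \frac{1}{C{\left(28 - 66,152 \right)}}} = \frac{1}{\frac{270 + \left(3 + 270\right)^{2}}{270 \left(1 + 270\right)} \frac{1}{294}} = \frac{1}{\frac{270 + 273^{2}}{270 \cdot 271} \cdot \frac{1}{294}} = \frac{1}{\frac{1}{270} \cdot \frac{1}{271} \left(270 + 74529\right) \frac{1}{294}} = \frac{1}{\frac{1}{270} \cdot \frac{1}{271} \cdot 74799 \cdot \frac{1}{294}} = \frac{1}{\frac{8311}{8130} \cdot \frac{1}{294}} = \frac{1}{\frac{8311}{2390220}} = \frac{2390220}{8311}$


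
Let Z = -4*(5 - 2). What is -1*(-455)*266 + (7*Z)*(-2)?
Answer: 121198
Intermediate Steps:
Z = -12 (Z = -4*3 = -12)
-1*(-455)*266 + (7*Z)*(-2) = -1*(-455)*266 + (7*(-12))*(-2) = 455*266 - 84*(-2) = 121030 + 168 = 121198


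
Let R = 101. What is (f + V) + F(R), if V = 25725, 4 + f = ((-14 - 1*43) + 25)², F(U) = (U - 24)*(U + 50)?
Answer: 38372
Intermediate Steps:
F(U) = (-24 + U)*(50 + U)
f = 1020 (f = -4 + ((-14 - 1*43) + 25)² = -4 + ((-14 - 43) + 25)² = -4 + (-57 + 25)² = -4 + (-32)² = -4 + 1024 = 1020)
(f + V) + F(R) = (1020 + 25725) + (-1200 + 101² + 26*101) = 26745 + (-1200 + 10201 + 2626) = 26745 + 11627 = 38372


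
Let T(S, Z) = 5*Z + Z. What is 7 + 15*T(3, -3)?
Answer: -263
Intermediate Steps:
T(S, Z) = 6*Z
7 + 15*T(3, -3) = 7 + 15*(6*(-3)) = 7 + 15*(-18) = 7 - 270 = -263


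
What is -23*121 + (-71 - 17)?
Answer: -2871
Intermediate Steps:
-23*121 + (-71 - 17) = -2783 - 88 = -2871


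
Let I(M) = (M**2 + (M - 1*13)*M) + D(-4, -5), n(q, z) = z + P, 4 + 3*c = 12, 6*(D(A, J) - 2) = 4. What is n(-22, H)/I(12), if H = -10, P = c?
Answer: -11/202 ≈ -0.054455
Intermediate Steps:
D(A, J) = 8/3 (D(A, J) = 2 + (1/6)*4 = 2 + 2/3 = 8/3)
c = 8/3 (c = -4/3 + (1/3)*12 = -4/3 + 4 = 8/3 ≈ 2.6667)
P = 8/3 ≈ 2.6667
n(q, z) = 8/3 + z (n(q, z) = z + 8/3 = 8/3 + z)
I(M) = 8/3 + M**2 + M*(-13 + M) (I(M) = (M**2 + (M - 1*13)*M) + 8/3 = (M**2 + (M - 13)*M) + 8/3 = (M**2 + (-13 + M)*M) + 8/3 = (M**2 + M*(-13 + M)) + 8/3 = 8/3 + M**2 + M*(-13 + M))
n(-22, H)/I(12) = (8/3 - 10)/(8/3 - 13*12 + 2*12**2) = -22/(3*(8/3 - 156 + 2*144)) = -22/(3*(8/3 - 156 + 288)) = -22/(3*404/3) = -22/3*3/404 = -11/202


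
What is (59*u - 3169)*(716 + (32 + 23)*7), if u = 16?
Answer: -2449725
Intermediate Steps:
(59*u - 3169)*(716 + (32 + 23)*7) = (59*16 - 3169)*(716 + (32 + 23)*7) = (944 - 3169)*(716 + 55*7) = -2225*(716 + 385) = -2225*1101 = -2449725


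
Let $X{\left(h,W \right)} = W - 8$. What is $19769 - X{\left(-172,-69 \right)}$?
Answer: $19846$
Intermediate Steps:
$X{\left(h,W \right)} = -8 + W$ ($X{\left(h,W \right)} = W - 8 = -8 + W$)
$19769 - X{\left(-172,-69 \right)} = 19769 - \left(-8 - 69\right) = 19769 - -77 = 19769 + 77 = 19846$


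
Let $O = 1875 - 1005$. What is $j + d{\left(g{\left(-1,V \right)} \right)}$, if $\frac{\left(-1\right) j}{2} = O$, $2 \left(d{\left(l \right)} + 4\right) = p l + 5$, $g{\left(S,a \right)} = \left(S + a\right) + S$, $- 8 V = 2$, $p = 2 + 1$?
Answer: $- \frac{13959}{8} \approx -1744.9$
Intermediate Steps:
$p = 3$
$V = - \frac{1}{4}$ ($V = \left(- \frac{1}{8}\right) 2 = - \frac{1}{4} \approx -0.25$)
$O = 870$ ($O = 1875 - 1005 = 870$)
$g{\left(S,a \right)} = a + 2 S$
$d{\left(l \right)} = - \frac{3}{2} + \frac{3 l}{2}$ ($d{\left(l \right)} = -4 + \frac{3 l + 5}{2} = -4 + \frac{5 + 3 l}{2} = -4 + \left(\frac{5}{2} + \frac{3 l}{2}\right) = - \frac{3}{2} + \frac{3 l}{2}$)
$j = -1740$ ($j = \left(-2\right) 870 = -1740$)
$j + d{\left(g{\left(-1,V \right)} \right)} = -1740 + \left(- \frac{3}{2} + \frac{3 \left(- \frac{1}{4} + 2 \left(-1\right)\right)}{2}\right) = -1740 + \left(- \frac{3}{2} + \frac{3 \left(- \frac{1}{4} - 2\right)}{2}\right) = -1740 + \left(- \frac{3}{2} + \frac{3}{2} \left(- \frac{9}{4}\right)\right) = -1740 - \frac{39}{8} = - \frac{13959}{8}$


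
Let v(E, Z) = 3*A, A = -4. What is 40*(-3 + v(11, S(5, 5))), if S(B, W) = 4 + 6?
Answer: -600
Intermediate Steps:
S(B, W) = 10
v(E, Z) = -12 (v(E, Z) = 3*(-4) = -12)
40*(-3 + v(11, S(5, 5))) = 40*(-3 - 12) = 40*(-15) = -600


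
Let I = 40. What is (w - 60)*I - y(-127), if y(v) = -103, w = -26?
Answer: -3337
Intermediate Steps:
(w - 60)*I - y(-127) = (-26 - 60)*40 - 1*(-103) = -86*40 + 103 = -3440 + 103 = -3337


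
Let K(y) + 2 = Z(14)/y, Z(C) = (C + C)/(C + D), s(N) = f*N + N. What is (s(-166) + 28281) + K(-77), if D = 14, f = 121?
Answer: 618078/77 ≈ 8027.0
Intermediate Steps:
s(N) = 122*N (s(N) = 121*N + N = 122*N)
Z(C) = 2*C/(14 + C) (Z(C) = (C + C)/(C + 14) = (2*C)/(14 + C) = 2*C/(14 + C))
K(y) = -2 + 1/y (K(y) = -2 + (2*14/(14 + 14))/y = -2 + (2*14/28)/y = -2 + (2*14*(1/28))/y = -2 + 1/y)
(s(-166) + 28281) + K(-77) = (122*(-166) + 28281) + (-2 + 1/(-77)) = (-20252 + 28281) + (-2 - 1/77) = 8029 - 155/77 = 618078/77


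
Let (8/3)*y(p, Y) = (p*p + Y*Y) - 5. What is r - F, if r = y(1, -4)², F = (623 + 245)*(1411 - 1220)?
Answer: -663071/4 ≈ -1.6577e+5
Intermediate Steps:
y(p, Y) = -15/8 + 3*Y²/8 + 3*p²/8 (y(p, Y) = 3*((p*p + Y*Y) - 5)/8 = 3*((p² + Y²) - 5)/8 = 3*((Y² + p²) - 5)/8 = 3*(-5 + Y² + p²)/8 = -15/8 + 3*Y²/8 + 3*p²/8)
F = 165788 (F = 868*191 = 165788)
r = 81/4 (r = (-15/8 + (3/8)*(-4)² + (3/8)*1²)² = (-15/8 + (3/8)*16 + (3/8)*1)² = (-15/8 + 6 + 3/8)² = (9/2)² = 81/4 ≈ 20.250)
r - F = 81/4 - 1*165788 = 81/4 - 165788 = -663071/4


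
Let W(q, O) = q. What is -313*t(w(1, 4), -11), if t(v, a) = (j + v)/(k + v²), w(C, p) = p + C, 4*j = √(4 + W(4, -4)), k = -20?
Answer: -313 - 313*√2/10 ≈ -357.26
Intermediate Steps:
j = √2/2 (j = √(4 + 4)/4 = √8/4 = (2*√2)/4 = √2/2 ≈ 0.70711)
w(C, p) = C + p
t(v, a) = (v + √2/2)/(-20 + v²) (t(v, a) = (√2/2 + v)/(-20 + v²) = (v + √2/2)/(-20 + v²))
-313*t(w(1, 4), -11) = -313*((1 + 4) + √2/2)/(-20 + (1 + 4)²) = -313*(5 + √2/2)/(-20 + 5²) = -313*(5 + √2/2)/(-20 + 25) = -313*(5 + √2/2)/5 = -313*(1 + √2/10) = -313 - 313*√2/10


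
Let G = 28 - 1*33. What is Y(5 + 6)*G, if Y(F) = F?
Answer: -55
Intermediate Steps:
G = -5 (G = 28 - 33 = -5)
Y(5 + 6)*G = (5 + 6)*(-5) = 11*(-5) = -55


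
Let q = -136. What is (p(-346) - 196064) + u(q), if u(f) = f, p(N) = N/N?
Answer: -196199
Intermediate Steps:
p(N) = 1
(p(-346) - 196064) + u(q) = (1 - 196064) - 136 = -196063 - 136 = -196199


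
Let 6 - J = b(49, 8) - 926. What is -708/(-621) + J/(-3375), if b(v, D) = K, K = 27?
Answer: 13537/15525 ≈ 0.87195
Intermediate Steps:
b(v, D) = 27
J = 905 (J = 6 - (27 - 926) = 6 - 1*(-899) = 6 + 899 = 905)
-708/(-621) + J/(-3375) = -708/(-621) + 905/(-3375) = -708*(-1/621) + 905*(-1/3375) = 236/207 - 181/675 = 13537/15525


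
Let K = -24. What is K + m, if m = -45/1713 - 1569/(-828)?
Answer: -3487811/157596 ≈ -22.131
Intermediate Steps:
m = 294493/157596 (m = -45*1/1713 - 1569*(-1/828) = -15/571 + 523/276 = 294493/157596 ≈ 1.8687)
K + m = -24 + 294493/157596 = -3487811/157596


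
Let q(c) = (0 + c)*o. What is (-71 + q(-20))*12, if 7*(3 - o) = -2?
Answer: -11484/7 ≈ -1640.6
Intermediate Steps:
o = 23/7 (o = 3 - ⅐*(-2) = 3 + 2/7 = 23/7 ≈ 3.2857)
q(c) = 23*c/7 (q(c) = (0 + c)*(23/7) = c*(23/7) = 23*c/7)
(-71 + q(-20))*12 = (-71 + (23/7)*(-20))*12 = (-71 - 460/7)*12 = -957/7*12 = -11484/7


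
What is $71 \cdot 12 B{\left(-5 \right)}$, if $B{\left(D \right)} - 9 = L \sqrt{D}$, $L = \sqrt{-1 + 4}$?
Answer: $7668 + 852 i \sqrt{15} \approx 7668.0 + 3299.8 i$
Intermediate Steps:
$L = \sqrt{3} \approx 1.732$
$B{\left(D \right)} = 9 + \sqrt{3} \sqrt{D}$
$71 \cdot 12 B{\left(-5 \right)} = 71 \cdot 12 \left(9 + \sqrt{3} \sqrt{-5}\right) = 852 \left(9 + \sqrt{3} i \sqrt{5}\right) = 852 \left(9 + i \sqrt{15}\right) = 7668 + 852 i \sqrt{15}$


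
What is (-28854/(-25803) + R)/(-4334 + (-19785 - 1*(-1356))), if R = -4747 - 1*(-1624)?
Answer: 688495/5020117 ≈ 0.13715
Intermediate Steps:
R = -3123 (R = -4747 + 1624 = -3123)
(-28854/(-25803) + R)/(-4334 + (-19785 - 1*(-1356))) = (-28854/(-25803) - 3123)/(-4334 + (-19785 - 1*(-1356))) = (-28854*(-1/25803) - 3123)/(-4334 + (-19785 + 1356)) = (3206/2867 - 3123)/(-4334 - 18429) = -8950435/2867/(-22763) = -8950435/2867*(-1/22763) = 688495/5020117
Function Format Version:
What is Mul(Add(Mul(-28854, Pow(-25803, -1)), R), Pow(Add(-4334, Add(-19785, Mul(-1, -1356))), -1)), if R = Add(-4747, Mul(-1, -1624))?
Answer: Rational(688495, 5020117) ≈ 0.13715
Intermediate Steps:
R = -3123 (R = Add(-4747, 1624) = -3123)
Mul(Add(Mul(-28854, Pow(-25803, -1)), R), Pow(Add(-4334, Add(-19785, Mul(-1, -1356))), -1)) = Mul(Add(Mul(-28854, Pow(-25803, -1)), -3123), Pow(Add(-4334, Add(-19785, Mul(-1, -1356))), -1)) = Mul(Add(Mul(-28854, Rational(-1, 25803)), -3123), Pow(Add(-4334, Add(-19785, 1356)), -1)) = Mul(Add(Rational(3206, 2867), -3123), Pow(Add(-4334, -18429), -1)) = Mul(Rational(-8950435, 2867), Pow(-22763, -1)) = Mul(Rational(-8950435, 2867), Rational(-1, 22763)) = Rational(688495, 5020117)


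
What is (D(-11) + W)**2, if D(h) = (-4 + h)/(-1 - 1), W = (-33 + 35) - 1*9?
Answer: 1/4 ≈ 0.25000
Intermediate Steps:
W = -7 (W = 2 - 9 = -7)
D(h) = 2 - h/2 (D(h) = (-4 + h)/(-2) = (-4 + h)*(-1/2) = 2 - h/2)
(D(-11) + W)**2 = ((2 - 1/2*(-11)) - 7)**2 = ((2 + 11/2) - 7)**2 = (15/2 - 7)**2 = (1/2)**2 = 1/4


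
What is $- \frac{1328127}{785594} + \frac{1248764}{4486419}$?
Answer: $- \frac{4977512701397}{3524503847886} \approx -1.4123$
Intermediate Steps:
$- \frac{1328127}{785594} + \frac{1248764}{4486419} = - \frac{4977512701397}{3524503847886}$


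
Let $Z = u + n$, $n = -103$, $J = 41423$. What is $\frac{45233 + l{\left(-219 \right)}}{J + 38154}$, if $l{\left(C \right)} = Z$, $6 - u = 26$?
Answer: $\frac{45110}{79577} \approx 0.56687$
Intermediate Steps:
$u = -20$ ($u = 6 - 26 = -20$)
$Z = -123$ ($Z = -20 - 103 = -123$)
$l{\left(C \right)} = -123$
$\frac{45233 + l{\left(-219 \right)}}{J + 38154} = \frac{45233 - 123}{41423 + 38154} = \frac{45110}{79577}$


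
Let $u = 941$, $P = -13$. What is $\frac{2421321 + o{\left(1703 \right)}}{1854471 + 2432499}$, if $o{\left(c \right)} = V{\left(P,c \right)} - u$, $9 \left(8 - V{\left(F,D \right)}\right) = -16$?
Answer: $\frac{10891754}{19291365} \approx 0.56459$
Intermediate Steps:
$V{\left(F,D \right)} = \frac{88}{9}$ ($V{\left(F,D \right)} = 8 - - \frac{16}{9} = 8 + \frac{16}{9} = \frac{88}{9}$)
$o{\left(c \right)} = - \frac{8381}{9}$ ($o{\left(c \right)} = \frac{88}{9} - 941 = - \frac{8381}{9}$)
$\frac{2421321 + o{\left(1703 \right)}}{1854471 + 2432499} = \frac{2421321 - \frac{8381}{9}}{1854471 + 2432499} = \frac{21783508}{9 \cdot 4286970} = \frac{21783508}{9} \cdot \frac{1}{4286970} = \frac{10891754}{19291365}$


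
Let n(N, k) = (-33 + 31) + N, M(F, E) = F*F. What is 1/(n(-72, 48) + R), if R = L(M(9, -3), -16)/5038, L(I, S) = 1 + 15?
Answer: -2519/186398 ≈ -0.013514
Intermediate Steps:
M(F, E) = F**2
L(I, S) = 16
n(N, k) = -2 + N
R = 8/2519 (R = 16/5038 = 16*(1/5038) = 8/2519 ≈ 0.0031759)
1/(n(-72, 48) + R) = 1/((-2 - 72) + 8/2519) = 1/(-74 + 8/2519) = 1/(-186398/2519) = -2519/186398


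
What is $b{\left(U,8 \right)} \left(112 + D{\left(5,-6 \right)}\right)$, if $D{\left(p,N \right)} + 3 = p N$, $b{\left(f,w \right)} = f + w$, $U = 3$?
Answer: $869$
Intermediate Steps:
$D{\left(p,N \right)} = -3 + N p$ ($D{\left(p,N \right)} = -3 + p N = -3 + N p$)
$b{\left(U,8 \right)} \left(112 + D{\left(5,-6 \right)}\right) = \left(3 + 8\right) \left(112 - 33\right) = 11 \left(112 - 33\right) = 11 \cdot 79 = 869$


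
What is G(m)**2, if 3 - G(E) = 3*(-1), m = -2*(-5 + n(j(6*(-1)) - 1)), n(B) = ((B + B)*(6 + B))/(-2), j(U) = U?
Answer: 36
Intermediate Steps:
n(B) = -B*(6 + B) (n(B) = ((2*B)*(6 + B))*(-1/2) = (2*B*(6 + B))*(-1/2) = -B*(6 + B))
m = 24 (m = -2*(-5 - (6*(-1) - 1)*(6 + (6*(-1) - 1))) = -2*(-5 - (-6 - 1)*(6 + (-6 - 1))) = -2*(-5 - 1*(-7)*(6 - 7)) = -2*(-5 - 1*(-7)*(-1)) = -2*(-5 - 7) = -2*(-12) = 24)
G(E) = 6 (G(E) = 3 - 3*(-1) = 3 - 1*(-3) = 3 + 3 = 6)
G(m)**2 = 6**2 = 36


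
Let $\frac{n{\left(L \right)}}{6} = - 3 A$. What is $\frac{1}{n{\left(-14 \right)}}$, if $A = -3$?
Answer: $\frac{1}{54} \approx 0.018519$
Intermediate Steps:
$n{\left(L \right)} = 54$ ($n{\left(L \right)} = 6 \left(\left(-3\right) \left(-3\right)\right) = 6 \cdot 9 = 54$)
$\frac{1}{n{\left(-14 \right)}} = \frac{1}{54}$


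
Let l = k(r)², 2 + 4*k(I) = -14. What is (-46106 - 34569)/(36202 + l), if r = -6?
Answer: -11525/5174 ≈ -2.2275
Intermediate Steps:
k(I) = -4 (k(I) = -½ + (¼)*(-14) = -½ - 7/2 = -4)
l = 16 (l = (-4)² = 16)
(-46106 - 34569)/(36202 + l) = (-46106 - 34569)/(36202 + 16) = -80675/36218 = -80675*1/36218 = -11525/5174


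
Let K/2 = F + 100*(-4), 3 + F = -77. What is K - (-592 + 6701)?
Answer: -7069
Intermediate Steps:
F = -80 (F = -3 - 77 = -80)
K = -960 (K = 2*(-80 + 100*(-4)) = 2*(-80 - 400) = 2*(-480) = -960)
K - (-592 + 6701) = -960 - (-592 + 6701) = -960 - 1*6109 = -960 - 6109 = -7069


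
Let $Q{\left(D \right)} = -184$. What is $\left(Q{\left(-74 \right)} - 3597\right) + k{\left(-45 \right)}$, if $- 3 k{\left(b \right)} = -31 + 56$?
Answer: $- \frac{11368}{3} \approx -3789.3$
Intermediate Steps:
$k{\left(b \right)} = - \frac{25}{3}$ ($k{\left(b \right)} = - \frac{-31 + 56}{3} = \left(- \frac{1}{3}\right) 25 = - \frac{25}{3}$)
$\left(Q{\left(-74 \right)} - 3597\right) + k{\left(-45 \right)} = \left(-184 - 3597\right) - \frac{25}{3} = -3781 - \frac{25}{3} = - \frac{11368}{3}$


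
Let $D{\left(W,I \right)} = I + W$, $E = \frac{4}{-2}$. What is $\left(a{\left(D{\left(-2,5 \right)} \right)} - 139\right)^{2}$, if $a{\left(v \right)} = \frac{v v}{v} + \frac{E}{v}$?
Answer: $\frac{168100}{9} \approx 18678.0$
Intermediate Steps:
$E = -2$ ($E = 4 \left(- \frac{1}{2}\right) = -2$)
$a{\left(v \right)} = v - \frac{2}{v}$ ($a{\left(v \right)} = \frac{v v}{v} - \frac{2}{v} = \frac{v^{2}}{v} - \frac{2}{v} = v - \frac{2}{v}$)
$\left(a{\left(D{\left(-2,5 \right)} \right)} - 139\right)^{2} = \left(\left(\left(5 - 2\right) - \frac{2}{5 - 2}\right) - 139\right)^{2} = \left(\left(3 - \frac{2}{3}\right) - 139\right)^{2} = \left(\frac{7}{3} - 139\right)^{2} = \left(- \frac{410}{3}\right)^{2} = \frac{168100}{9}$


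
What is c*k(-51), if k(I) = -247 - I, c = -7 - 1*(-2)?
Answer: 980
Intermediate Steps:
c = -5 (c = -7 + 2 = -5)
c*k(-51) = -5*(-247 - 1*(-51)) = -5*(-247 + 51) = -5*(-196) = 980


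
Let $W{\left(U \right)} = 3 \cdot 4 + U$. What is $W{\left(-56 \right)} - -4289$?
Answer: $4245$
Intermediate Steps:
$W{\left(U \right)} = 12 + U$
$W{\left(-56 \right)} - -4289 = \left(12 - 56\right) - -4289 = -44 + 4289 = 4245$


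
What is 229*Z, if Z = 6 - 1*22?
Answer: -3664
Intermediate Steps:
Z = -16 (Z = 6 - 22 = -16)
229*Z = 229*(-16) = -3664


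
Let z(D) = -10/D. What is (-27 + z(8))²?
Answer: 12769/16 ≈ 798.06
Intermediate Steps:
(-27 + z(8))² = (-27 - 10/8)² = (-27 - 10*⅛)² = (-27 - 5/4)² = (-113/4)² = 12769/16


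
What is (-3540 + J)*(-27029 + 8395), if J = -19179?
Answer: 423345846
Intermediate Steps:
(-3540 + J)*(-27029 + 8395) = (-3540 - 19179)*(-27029 + 8395) = -22719*(-18634) = 423345846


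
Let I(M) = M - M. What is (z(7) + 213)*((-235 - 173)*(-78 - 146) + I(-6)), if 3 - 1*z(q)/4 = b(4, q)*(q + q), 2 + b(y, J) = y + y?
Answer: -10144512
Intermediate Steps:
b(y, J) = -2 + 2*y (b(y, J) = -2 + (y + y) = -2 + 2*y)
z(q) = 12 - 48*q (z(q) = 12 - 4*(-2 + 2*4)*(q + q) = 12 - 4*(-2 + 8)*2*q = 12 - 24*2*q = 12 - 48*q)
I(M) = 0
(z(7) + 213)*((-235 - 173)*(-78 - 146) + I(-6)) = ((12 - 48*7) + 213)*((-235 - 173)*(-78 - 146) + 0) = ((12 - 336) + 213)*(-408*(-224) + 0) = (-324 + 213)*(91392 + 0) = -111*91392 = -10144512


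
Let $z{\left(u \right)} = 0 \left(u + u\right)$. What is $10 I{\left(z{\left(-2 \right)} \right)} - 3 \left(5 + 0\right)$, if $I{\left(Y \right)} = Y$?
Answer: $-15$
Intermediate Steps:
$z{\left(u \right)} = 0$ ($z{\left(u \right)} = 0 \cdot 2 u = 0$)
$10 I{\left(z{\left(-2 \right)} \right)} - 3 \left(5 + 0\right) = 10 \cdot 0 - 3 \left(5 + 0\right) = 0 - 15 = -15$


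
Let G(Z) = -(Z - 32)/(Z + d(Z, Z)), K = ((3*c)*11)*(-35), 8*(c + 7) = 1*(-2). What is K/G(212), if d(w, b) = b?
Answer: -118349/6 ≈ -19725.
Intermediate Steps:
c = -29/4 (c = -7 + (1*(-2))/8 = -7 + (1/8)*(-2) = -7 - 1/4 = -29/4 ≈ -7.2500)
K = 33495/4 (K = ((3*(-29/4))*11)*(-35) = -87/4*11*(-35) = -957/4*(-35) = 33495/4 ≈ 8373.8)
G(Z) = -(-32 + Z)/(2*Z) (G(Z) = -(Z - 32)/(Z + Z) = -(-32 + Z)/(2*Z))
K/G(212) = 33495/(4*(((1/2)*(32 - 1*212)/212))) = 33495/(4*(((1/2)*(1/212)*(32 - 212)))) = 33495/(4*(((1/2)*(1/212)*(-180)))) = 33495/(4*(-45/106)) = (33495/4)*(-106/45) = -118349/6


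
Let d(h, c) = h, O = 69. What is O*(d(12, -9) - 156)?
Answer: -9936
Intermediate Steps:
O*(d(12, -9) - 156) = 69*(12 - 156) = 69*(-144) = -9936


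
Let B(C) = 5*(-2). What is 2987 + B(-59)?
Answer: 2977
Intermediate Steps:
B(C) = -10
2987 + B(-59) = 2987 - 10 = 2977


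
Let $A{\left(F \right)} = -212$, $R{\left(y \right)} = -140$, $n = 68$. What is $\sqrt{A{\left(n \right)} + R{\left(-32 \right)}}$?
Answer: $4 i \sqrt{22} \approx 18.762 i$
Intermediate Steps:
$\sqrt{A{\left(n \right)} + R{\left(-32 \right)}} = \sqrt{-212 - 140} = \sqrt{-352} = 4 i \sqrt{22}$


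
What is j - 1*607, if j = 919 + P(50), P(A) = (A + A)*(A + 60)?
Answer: 11312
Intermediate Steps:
P(A) = 2*A*(60 + A) (P(A) = (2*A)*(60 + A) = 2*A*(60 + A))
j = 11919 (j = 919 + 2*50*(60 + 50) = 919 + 2*50*110 = 919 + 11000 = 11919)
j - 1*607 = 11919 - 1*607 = 11919 - 607 = 11312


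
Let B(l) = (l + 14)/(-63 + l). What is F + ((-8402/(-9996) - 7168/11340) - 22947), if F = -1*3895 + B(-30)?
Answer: -561436224091/20916630 ≈ -26842.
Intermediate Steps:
B(l) = (14 + l)/(-63 + l)
F = -362219/93 (F = -1*3895 + (14 - 30)/(-63 - 30) = -3895 - 16/(-93) = -3895 - 1/93*(-16) = -3895 + 16/93 = -362219/93 ≈ -3894.8)
F + ((-8402/(-9996) - 7168/11340) - 22947) = -362219/93 + ((-8402/(-9996) - 7168/11340) - 22947) = -362219/93 + ((-8402*(-1/9996) - 7168*1/11340) - 22947) = -362219/93 + ((4201/4998 - 256/405) - 22947) = -362219/93 + (140639/674730 - 22947) = -362219/93 - 15482888671/674730 = -561436224091/20916630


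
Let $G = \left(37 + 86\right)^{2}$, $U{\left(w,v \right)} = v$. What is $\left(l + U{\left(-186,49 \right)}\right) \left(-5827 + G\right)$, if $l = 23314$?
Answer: $217322626$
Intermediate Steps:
$G = 15129$ ($G = 123^{2} = 15129$)
$\left(l + U{\left(-186,49 \right)}\right) \left(-5827 + G\right) = \left(23314 + 49\right) \left(-5827 + 15129\right) = 23363 \cdot 9302 = 217322626$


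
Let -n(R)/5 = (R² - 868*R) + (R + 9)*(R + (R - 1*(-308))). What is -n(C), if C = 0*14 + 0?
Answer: 13860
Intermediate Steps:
C = 0 (C = 0 + 0 = 0)
n(R) = -5*R² + 4340*R - 5*(9 + R)*(308 + 2*R) (n(R) = -5*((R² - 868*R) + (R + 9)*(R + (R - 1*(-308)))) = -5*((R² - 868*R) + (9 + R)*(R + (R + 308))) = -5*((R² - 868*R) + (9 + R)*(R + (308 + R))) = -5*((R² - 868*R) + (9 + R)*(308 + 2*R)) = -5*(R² - 868*R + (9 + R)*(308 + 2*R)) = -5*R² + 4340*R - 5*(9 + R)*(308 + 2*R))
-n(C) = -(-13860 - 15*0² + 2710*0) = -(-13860 - 15*0 + 0) = -(-13860 + 0 + 0) = -1*(-13860) = 13860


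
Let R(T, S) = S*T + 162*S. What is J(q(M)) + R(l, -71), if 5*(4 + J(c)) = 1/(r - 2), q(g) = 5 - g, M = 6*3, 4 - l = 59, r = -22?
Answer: -912121/120 ≈ -7601.0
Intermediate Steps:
l = -55 (l = 4 - 1*59 = 4 - 59 = -55)
R(T, S) = 162*S + S*T
M = 18
J(c) = -481/120 (J(c) = -4 + 1/(5*(-22 - 2)) = -4 + (⅕)/(-24) = -4 + (⅕)*(-1/24) = -4 - 1/120 = -481/120)
J(q(M)) + R(l, -71) = -481/120 - 71*(162 - 55) = -481/120 - 71*107 = -481/120 - 7597 = -912121/120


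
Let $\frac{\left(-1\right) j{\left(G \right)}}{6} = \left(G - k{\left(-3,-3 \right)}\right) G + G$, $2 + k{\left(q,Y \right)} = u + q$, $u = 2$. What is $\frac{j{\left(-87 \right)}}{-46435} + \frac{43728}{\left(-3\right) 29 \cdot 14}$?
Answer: $- \frac{329623102}{9426305} \approx -34.968$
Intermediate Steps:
$k{\left(q,Y \right)} = q$ ($k{\left(q,Y \right)} = -2 + \left(2 + q\right) = q$)
$j{\left(G \right)} = - 6 G - 6 G \left(3 + G\right)$ ($j{\left(G \right)} = - 6 \left(\left(G - -3\right) G + G\right) = - 6 \left(\left(G + 3\right) G + G\right) = - 6 \left(\left(3 + G\right) G + G\right) = - 6 \left(G \left(3 + G\right) + G\right) = - 6 \left(G + G \left(3 + G\right)\right) = - 6 G - 6 G \left(3 + G\right)$)
$\frac{j{\left(-87 \right)}}{-46435} + \frac{43728}{\left(-3\right) 29 \cdot 14} = \frac{\left(-6\right) \left(-87\right) \left(4 - 87\right)}{-46435} + \frac{43728}{\left(-3\right) 29 \cdot 14} = \left(-6\right) \left(-87\right) \left(-83\right) \left(- \frac{1}{46435}\right) + \frac{43728}{\left(-87\right) 14} = \left(-43326\right) \left(- \frac{1}{46435}\right) + \frac{43728}{-1218} = \frac{43326}{46435} + 43728 \left(- \frac{1}{1218}\right) = \frac{43326}{46435} - \frac{7288}{203} = - \frac{329623102}{9426305}$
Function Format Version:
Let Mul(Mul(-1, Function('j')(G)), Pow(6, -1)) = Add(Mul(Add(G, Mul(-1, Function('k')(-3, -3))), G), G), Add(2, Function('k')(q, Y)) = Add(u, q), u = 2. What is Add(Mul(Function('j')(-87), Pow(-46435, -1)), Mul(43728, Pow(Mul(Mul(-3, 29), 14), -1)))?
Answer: Rational(-329623102, 9426305) ≈ -34.968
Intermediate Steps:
Function('k')(q, Y) = q (Function('k')(q, Y) = Add(-2, Add(2, q)) = q)
Function('j')(G) = Add(Mul(-6, G), Mul(-6, G, Add(3, G))) (Function('j')(G) = Mul(-6, Add(Mul(Add(G, Mul(-1, -3)), G), G)) = Mul(-6, Add(Mul(Add(G, 3), G), G)) = Mul(-6, Add(Mul(Add(3, G), G), G)) = Mul(-6, Add(Mul(G, Add(3, G)), G)) = Mul(-6, Add(G, Mul(G, Add(3, G)))) = Add(Mul(-6, G), Mul(-6, G, Add(3, G))))
Add(Mul(Function('j')(-87), Pow(-46435, -1)), Mul(43728, Pow(Mul(Mul(-3, 29), 14), -1))) = Add(Mul(Mul(-6, -87, Add(4, -87)), Pow(-46435, -1)), Mul(43728, Pow(Mul(Mul(-3, 29), 14), -1))) = Add(Mul(Mul(-6, -87, -83), Rational(-1, 46435)), Mul(43728, Pow(Mul(-87, 14), -1))) = Add(Mul(-43326, Rational(-1, 46435)), Mul(43728, Pow(-1218, -1))) = Add(Rational(43326, 46435), Mul(43728, Rational(-1, 1218))) = Add(Rational(43326, 46435), Rational(-7288, 203)) = Rational(-329623102, 9426305)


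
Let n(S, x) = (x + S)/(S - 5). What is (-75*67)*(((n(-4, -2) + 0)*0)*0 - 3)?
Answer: 15075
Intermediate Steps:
n(S, x) = (S + x)/(-5 + S)
(-75*67)*(((n(-4, -2) + 0)*0)*0 - 3) = (-75*67)*((((-4 - 2)/(-5 - 4) + 0)*0)*0 - 3) = -5025*(((-6/(-9) + 0)*0)*0 - 3) = -5025*(((-⅑*(-6) + 0)*0)*0 - 3) = -5025*(((⅔ + 0)*0)*0 - 3) = -5025*(((⅔)*0)*0 - 3) = -5025*(0*0 - 3) = -5025*(0 - 3) = -5025*(-3) = 15075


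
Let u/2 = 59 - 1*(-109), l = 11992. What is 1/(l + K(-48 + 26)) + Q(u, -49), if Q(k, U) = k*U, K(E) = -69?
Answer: -196300271/11923 ≈ -16464.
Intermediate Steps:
u = 336 (u = 2*(59 - 1*(-109)) = 2*(59 + 109) = 2*168 = 336)
Q(k, U) = U*k
1/(l + K(-48 + 26)) + Q(u, -49) = 1/(11992 - 69) - 49*336 = 1/11923 - 16464 = -196300271/11923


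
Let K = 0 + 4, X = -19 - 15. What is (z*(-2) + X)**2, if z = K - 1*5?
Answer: 1024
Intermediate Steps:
X = -34
K = 4
z = -1 (z = 4 - 1*5 = 4 - 5 = -1)
(z*(-2) + X)**2 = (-1*(-2) - 34)**2 = (2 - 34)**2 = (-32)**2 = 1024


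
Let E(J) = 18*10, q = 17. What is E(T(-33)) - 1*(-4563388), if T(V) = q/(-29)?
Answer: 4563568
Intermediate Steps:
T(V) = -17/29 (T(V) = 17/(-29) = 17*(-1/29) = -17/29)
E(J) = 180
E(T(-33)) - 1*(-4563388) = 180 - 1*(-4563388) = 180 + 4563388 = 4563568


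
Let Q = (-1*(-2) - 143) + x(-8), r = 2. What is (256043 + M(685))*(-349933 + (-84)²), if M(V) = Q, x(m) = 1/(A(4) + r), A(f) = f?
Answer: -526457803201/6 ≈ -8.7743e+10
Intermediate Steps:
x(m) = ⅙ (x(m) = 1/(4 + 2) = 1/6 = ⅙)
Q = -845/6 (Q = (-1*(-2) - 143) + ⅙ = (2 - 143) + ⅙ = -141 + ⅙ = -845/6 ≈ -140.83)
M(V) = -845/6
(256043 + M(685))*(-349933 + (-84)²) = (256043 - 845/6)*(-349933 + (-84)²) = 1535413*(-349933 + 7056)/6 = (1535413/6)*(-342877) = -526457803201/6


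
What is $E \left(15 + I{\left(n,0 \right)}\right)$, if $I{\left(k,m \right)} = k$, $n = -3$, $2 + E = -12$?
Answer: $-168$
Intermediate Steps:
$E = -14$ ($E = -2 - 12 = -14$)
$E \left(15 + I{\left(n,0 \right)}\right) = - 14 \left(15 - 3\right) = \left(-14\right) 12 = -168$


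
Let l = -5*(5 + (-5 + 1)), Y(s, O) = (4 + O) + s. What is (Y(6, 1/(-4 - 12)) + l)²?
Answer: 6241/256 ≈ 24.379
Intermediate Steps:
Y(s, O) = 4 + O + s
l = -5 (l = -5*(5 - 4) = -5*1 = -5)
(Y(6, 1/(-4 - 12)) + l)² = ((4 + 1/(-4 - 12) + 6) - 5)² = ((4 + 1/(-16) + 6) - 5)² = ((4 - 1/16 + 6) - 5)² = (159/16 - 5)² = (79/16)² = 6241/256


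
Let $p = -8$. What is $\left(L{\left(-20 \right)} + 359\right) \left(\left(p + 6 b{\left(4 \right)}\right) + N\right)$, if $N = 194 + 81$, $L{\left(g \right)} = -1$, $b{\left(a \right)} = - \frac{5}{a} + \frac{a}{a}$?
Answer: $95049$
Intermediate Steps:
$b{\left(a \right)} = 1 - \frac{5}{a}$ ($b{\left(a \right)} = - \frac{5}{a} + 1 = 1 - \frac{5}{a}$)
$N = 275$
$\left(L{\left(-20 \right)} + 359\right) \left(\left(p + 6 b{\left(4 \right)}\right) + N\right) = \left(-1 + 359\right) \left(\left(-8 + 6 \frac{-5 + 4}{4}\right) + 275\right) = 358 \left(\left(-8 + 6 \cdot \frac{1}{4} \left(-1\right)\right) + 275\right) = 358 \left(\left(-8 + 6 \left(- \frac{1}{4}\right)\right) + 275\right) = 358 \left(\left(-8 - \frac{3}{2}\right) + 275\right) = 358 \left(- \frac{19}{2} + 275\right) = 358 \cdot \frac{531}{2} = 95049$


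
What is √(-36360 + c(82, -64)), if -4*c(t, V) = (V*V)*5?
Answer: 2*I*√10370 ≈ 203.67*I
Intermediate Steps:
c(t, V) = -5*V²/4 (c(t, V) = -V*V*5/4 = -V²*5/4 = -5*V²/4)
√(-36360 + c(82, -64)) = √(-36360 - 5/4*(-64)²) = √(-36360 - 5/4*4096) = √(-36360 - 5120) = √(-41480) = 2*I*√10370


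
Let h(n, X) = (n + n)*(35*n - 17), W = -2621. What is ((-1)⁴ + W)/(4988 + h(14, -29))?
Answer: -655/4558 ≈ -0.14370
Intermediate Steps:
h(n, X) = 2*n*(-17 + 35*n) (h(n, X) = (2*n)*(-17 + 35*n) = 2*n*(-17 + 35*n))
((-1)⁴ + W)/(4988 + h(14, -29)) = ((-1)⁴ - 2621)/(4988 + 2*14*(-17 + 35*14)) = (1 - 2621)/(4988 + 2*14*(-17 + 490)) = -2620/(4988 + 2*14*473) = -2620/(4988 + 13244) = -2620/18232 = -2620*1/18232 = -655/4558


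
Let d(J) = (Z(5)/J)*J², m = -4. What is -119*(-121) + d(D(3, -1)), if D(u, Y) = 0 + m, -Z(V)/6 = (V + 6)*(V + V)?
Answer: 17039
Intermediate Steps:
Z(V) = -12*V*(6 + V) (Z(V) = -6*(V + 6)*(V + V) = -6*(6 + V)*2*V = -12*V*(6 + V))
D(u, Y) = -4 (D(u, Y) = 0 - 4 = -4)
d(J) = -660*J (d(J) = ((-12*5*(6 + 5))/J)*J² = ((-12*5*11)/J)*J² = (-660/J)*J² = -660*J)
-119*(-121) + d(D(3, -1)) = -119*(-121) - 660*(-4) = 14399 + 2640 = 17039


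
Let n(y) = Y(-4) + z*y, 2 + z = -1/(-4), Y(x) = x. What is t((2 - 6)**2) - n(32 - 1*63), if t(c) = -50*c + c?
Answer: -3337/4 ≈ -834.25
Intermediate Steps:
t(c) = -49*c
z = -7/4 (z = -2 - 1/(-4) = -2 - 1*(-1/4) = -2 + 1/4 = -7/4 ≈ -1.7500)
n(y) = -4 - 7*y/4
t((2 - 6)**2) - n(32 - 1*63) = -49*(2 - 6)**2 - (-4 - 7*(32 - 1*63)/4) = -49*(-4)**2 - (-4 - 7*(32 - 63)/4) = -49*16 - (-4 - 7/4*(-31)) = -784 - (-4 + 217/4) = -784 - 1*201/4 = -784 - 201/4 = -3337/4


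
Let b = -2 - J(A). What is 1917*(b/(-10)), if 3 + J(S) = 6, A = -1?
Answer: 1917/2 ≈ 958.50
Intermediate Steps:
J(S) = 3 (J(S) = -3 + 6 = 3)
b = -5 (b = -2 - 1*3 = -2 - 3 = -5)
1917*(b/(-10)) = 1917*(-5/(-10)) = 1917*(-5*(-⅒)) = 1917*(½) = 1917/2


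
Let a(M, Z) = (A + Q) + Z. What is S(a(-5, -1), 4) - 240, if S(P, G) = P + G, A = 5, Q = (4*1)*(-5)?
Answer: -252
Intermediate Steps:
Q = -20 (Q = 4*(-5) = -20)
a(M, Z) = -15 + Z (a(M, Z) = (5 - 20) + Z = -15 + Z)
S(P, G) = G + P
S(a(-5, -1), 4) - 240 = (4 + (-15 - 1)) - 240 = (4 - 16) - 240 = -12 - 240 = -252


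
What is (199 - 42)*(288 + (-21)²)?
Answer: 114453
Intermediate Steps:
(199 - 42)*(288 + (-21)²) = 157*(288 + 441) = 157*729 = 114453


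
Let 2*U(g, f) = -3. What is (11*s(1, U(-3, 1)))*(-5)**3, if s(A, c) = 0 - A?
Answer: 1375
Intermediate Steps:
U(g, f) = -3/2 (U(g, f) = (1/2)*(-3) = -3/2)
s(A, c) = -A
(11*s(1, U(-3, 1)))*(-5)**3 = (11*(-1*1))*(-5)**3 = (11*(-1))*(-125) = -11*(-125) = 1375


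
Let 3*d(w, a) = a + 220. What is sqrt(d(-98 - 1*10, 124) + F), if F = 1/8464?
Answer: sqrt(8734857)/276 ≈ 10.708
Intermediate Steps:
d(w, a) = 220/3 + a/3 (d(w, a) = (a + 220)/3 = (220 + a)/3 = 220/3 + a/3)
F = 1/8464 ≈ 0.00011815
sqrt(d(-98 - 1*10, 124) + F) = sqrt((220/3 + (1/3)*124) + 1/8464) = sqrt((220/3 + 124/3) + 1/8464) = sqrt(344/3 + 1/8464) = sqrt(2911619/25392) = sqrt(8734857)/276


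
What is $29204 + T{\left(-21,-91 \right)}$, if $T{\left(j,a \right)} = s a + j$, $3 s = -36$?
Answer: $30275$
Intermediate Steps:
$s = -12$ ($s = \frac{1}{3} \left(-36\right) = -12$)
$T{\left(j,a \right)} = j - 12 a$ ($T{\left(j,a \right)} = - 12 a + j = j - 12 a$)
$29204 + T{\left(-21,-91 \right)} = 29204 - -1071 = 29204 + \left(-21 + 1092\right) = 29204 + 1071 = 30275$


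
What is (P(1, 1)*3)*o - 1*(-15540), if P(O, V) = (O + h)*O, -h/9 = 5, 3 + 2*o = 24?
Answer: 14154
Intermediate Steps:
o = 21/2 (o = -3/2 + (½)*24 = -3/2 + 12 = 21/2 ≈ 10.500)
h = -45 (h = -9*5 = -45)
P(O, V) = O*(-45 + O) (P(O, V) = (O - 45)*O = (-45 + O)*O = O*(-45 + O))
(P(1, 1)*3)*o - 1*(-15540) = ((1*(-45 + 1))*3)*(21/2) - 1*(-15540) = ((1*(-44))*3)*(21/2) + 15540 = -44*3*(21/2) + 15540 = -132*21/2 + 15540 = -1386 + 15540 = 14154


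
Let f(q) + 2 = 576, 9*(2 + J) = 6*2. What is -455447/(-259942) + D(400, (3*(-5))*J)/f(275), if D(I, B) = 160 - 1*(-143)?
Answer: 85047251/37301677 ≈ 2.2800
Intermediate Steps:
J = -⅔ (J = -2 + (6*2)/9 = -2 + (⅑)*12 = -2 + 4/3 = -⅔ ≈ -0.66667)
D(I, B) = 303 (D(I, B) = 160 + 143 = 303)
f(q) = 574 (f(q) = -2 + 576 = 574)
-455447/(-259942) + D(400, (3*(-5))*J)/f(275) = -455447/(-259942) + 303/574 = -455447*(-1/259942) + 303*(1/574) = 455447/259942 + 303/574 = 85047251/37301677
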